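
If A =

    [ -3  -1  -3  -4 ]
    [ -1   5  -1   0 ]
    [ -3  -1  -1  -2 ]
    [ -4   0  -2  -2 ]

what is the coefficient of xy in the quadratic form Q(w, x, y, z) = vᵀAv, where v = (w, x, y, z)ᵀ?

The coefficient of xy is A[2,3] + A[3,2] = 2·(-1) = -2.

-2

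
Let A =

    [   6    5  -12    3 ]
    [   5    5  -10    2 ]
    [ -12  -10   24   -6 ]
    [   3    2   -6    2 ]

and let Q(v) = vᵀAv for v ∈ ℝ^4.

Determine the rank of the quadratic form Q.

Congruent diagonalization of A (simultaneous row and column reduction) yields pivots 6, 5/6, 0, 1/5.
Counting signs: 3 positive, 1 zero.
The rank is the number of nonzero pivots: 3.

3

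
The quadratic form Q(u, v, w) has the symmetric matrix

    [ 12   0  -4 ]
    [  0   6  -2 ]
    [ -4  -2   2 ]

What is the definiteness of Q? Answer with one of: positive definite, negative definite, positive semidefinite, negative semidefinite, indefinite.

positive semidefinite

Congruent diagonalization of A (simultaneous row and column reduction) yields pivots 12, 6, 0.
Counting signs: 2 positive, 1 zero.
Hence Q is positive semidefinite.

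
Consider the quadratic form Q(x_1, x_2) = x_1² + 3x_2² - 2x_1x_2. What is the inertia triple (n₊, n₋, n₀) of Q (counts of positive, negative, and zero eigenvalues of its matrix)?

The symmetric matrix is A = [[1, -1], [-1, 3]].
Row-reducing A symmetrically gives the diagonal entries 1, 2.
So there are 2 positive pivots.

(2, 0, 0)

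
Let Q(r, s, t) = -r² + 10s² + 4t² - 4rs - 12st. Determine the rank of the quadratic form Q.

3

The symmetric matrix is A = [[-1, -2, 0], [-2, 10, -6], [0, -6, 4]].
Congruent diagonalization of A (simultaneous row and column reduction) yields pivots -1, 14, 10/7.
Counting signs: 2 positive, 1 negative.
The rank is the number of nonzero pivots: 3.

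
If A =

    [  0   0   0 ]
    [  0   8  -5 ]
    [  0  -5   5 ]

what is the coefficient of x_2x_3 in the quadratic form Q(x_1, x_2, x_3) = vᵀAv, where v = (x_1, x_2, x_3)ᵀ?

-10

The coefficient of x_2x_3 is A[2,3] + A[3,2] = 2·(-5) = -10.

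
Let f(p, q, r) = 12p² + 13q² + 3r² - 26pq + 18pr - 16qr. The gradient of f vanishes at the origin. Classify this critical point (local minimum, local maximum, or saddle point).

saddle point

The Hessian at the origin is H = [[24, -26, 18], [-26, 26, -16], [18, -16, 6]].
Congruent diagonalization of H (simultaneous row and column reduction) yields pivots 24, -13/6, -24/13.
Counting signs: 1 positive, 2 negative.
H is indefinite, so the origin is a saddle point.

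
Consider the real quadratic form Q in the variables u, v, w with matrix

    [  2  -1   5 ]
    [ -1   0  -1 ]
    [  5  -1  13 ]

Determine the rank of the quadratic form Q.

Symmetric row and column elimination reduces A to a congruent diagonal form with pivots 2, -1/2, 5.
Counting signs: 2 positive, 1 negative.
The rank is the number of nonzero pivots: 3.

3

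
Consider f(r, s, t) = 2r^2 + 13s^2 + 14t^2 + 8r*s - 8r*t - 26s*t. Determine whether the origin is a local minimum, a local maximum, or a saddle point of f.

local minimum

The Hessian at the origin is H = [[4, 8, -8], [8, 26, -26], [-8, -26, 28]].
Congruent diagonalization of H (simultaneous row and column reduction) yields pivots 4, 10, 2.
So there are 3 positive pivots.
H is positive definite, so the origin is a strict local minimum.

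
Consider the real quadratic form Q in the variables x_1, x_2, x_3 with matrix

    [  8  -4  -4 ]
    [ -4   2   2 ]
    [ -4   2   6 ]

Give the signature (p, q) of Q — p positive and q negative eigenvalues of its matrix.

(2, 0)

Congruent diagonalization of A (simultaneous row and column reduction) yields pivots 8, 0, 4.
So there are 2 positive, 1 zero pivots.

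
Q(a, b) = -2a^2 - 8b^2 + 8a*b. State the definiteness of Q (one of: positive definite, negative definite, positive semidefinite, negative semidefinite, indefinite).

negative semidefinite

The symmetric matrix of Q is [[-2, 4], [4, -8]].
For the 2×2 matrix [[-2, 4], [4, -8]]: det = -2·-8 − (4)² = 0, trace = -10.
det = 0 so one eigenvalue is zero; the form is semidefinite with the sign of the trace.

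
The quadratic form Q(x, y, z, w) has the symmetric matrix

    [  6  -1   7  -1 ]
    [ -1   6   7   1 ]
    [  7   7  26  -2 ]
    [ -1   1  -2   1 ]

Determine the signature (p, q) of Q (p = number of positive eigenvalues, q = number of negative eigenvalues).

Symmetric row and column elimination reduces A to a congruent diagonal form with pivots 6, 35/6, 32/5, 5/56.
So there are 4 positive pivots.

(4, 0)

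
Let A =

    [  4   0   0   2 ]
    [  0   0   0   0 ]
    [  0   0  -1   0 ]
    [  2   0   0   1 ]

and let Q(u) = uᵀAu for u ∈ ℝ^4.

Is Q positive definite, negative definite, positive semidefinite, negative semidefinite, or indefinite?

Row-reducing A symmetrically gives the diagonal entries 4, 0, -1, 0.
Counting signs: 1 positive, 1 negative, 2 zero.
Hence Q is indefinite.

indefinite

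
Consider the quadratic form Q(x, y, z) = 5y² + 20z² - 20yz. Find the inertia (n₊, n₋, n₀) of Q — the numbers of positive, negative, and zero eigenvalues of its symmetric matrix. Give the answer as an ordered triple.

The associated matrix is A = [[0, 0, 0], [0, 5, -10], [0, -10, 20]].
Applying the same elementary operations to the rows and columns of A produces a congruent diagonal matrix with entries 0, 5, 0.
So there are 1 positive, 2 zero pivots.

(1, 0, 2)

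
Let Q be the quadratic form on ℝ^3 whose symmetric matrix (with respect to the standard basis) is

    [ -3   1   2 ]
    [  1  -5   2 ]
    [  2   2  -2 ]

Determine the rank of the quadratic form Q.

3

Symmetric row and column elimination reduces A to a congruent diagonal form with pivots -3, -14/3, 6/7.
That gives 1 positive, 2 negative pivots.
The rank is the number of nonzero pivots: 3.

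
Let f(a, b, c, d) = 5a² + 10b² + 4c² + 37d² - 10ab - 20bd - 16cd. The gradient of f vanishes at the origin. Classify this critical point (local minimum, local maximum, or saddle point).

The Hessian at the origin is H = [[10, -10, 0, 0], [-10, 20, 0, -20], [0, 0, 8, -16], [0, -20, -16, 74]].
Congruent diagonalization of H (simultaneous row and column reduction) yields pivots 10, 10, 8, 2.
Counting signs: 4 positive.
H is positive definite, so the origin is a strict local minimum.

local minimum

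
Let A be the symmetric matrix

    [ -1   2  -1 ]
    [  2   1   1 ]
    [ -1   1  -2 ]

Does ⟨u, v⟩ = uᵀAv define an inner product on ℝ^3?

no

Applying the same elementary operations to the rows and columns of A produces a congruent diagonal matrix with entries -1, 5, -6/5.
Counting signs: 1 positive, 2 negative.
Hence Q is indefinite.
⟨·,·⟩ is an inner product exactly when A is positive definite.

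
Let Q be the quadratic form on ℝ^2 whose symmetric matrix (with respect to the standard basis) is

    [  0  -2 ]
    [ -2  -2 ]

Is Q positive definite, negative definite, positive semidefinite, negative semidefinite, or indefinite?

For the 2×2 matrix [[0, -2], [-2, -2]]: det = 0·-2 − (-2)² = -4, trace = -2.
det < 0 so the eigenvalues have opposite signs; the form is indefinite.

indefinite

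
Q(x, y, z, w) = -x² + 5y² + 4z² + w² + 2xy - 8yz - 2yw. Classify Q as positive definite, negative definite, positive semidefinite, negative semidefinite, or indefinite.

indefinite

Write A = [[-1, 1, 0, 0], [1, 5, -4, -1], [0, -4, 4, 0], [0, -1, 0, 1]].
Symmetric row and column elimination reduces A to a congruent diagonal form with pivots -1, 6, 4/3, 1/2.
Counting signs: 3 positive, 1 negative.
Hence Q is indefinite.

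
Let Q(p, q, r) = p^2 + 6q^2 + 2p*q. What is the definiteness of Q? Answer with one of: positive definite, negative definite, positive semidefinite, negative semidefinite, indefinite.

positive semidefinite

The associated matrix is A = [[1, 1, 0], [1, 6, 0], [0, 0, 0]].
Congruent diagonalization of A (simultaneous row and column reduction) yields pivots 1, 5, 0.
That gives 2 positive, 1 zero pivots.
Hence Q is positive semidefinite.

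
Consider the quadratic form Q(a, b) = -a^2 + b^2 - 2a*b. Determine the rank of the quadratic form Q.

2

Write A = [[-1, -1], [-1, 1]].
Congruent diagonalization of A (simultaneous row and column reduction) yields pivots -1, 2.
So there are 1 positive, 1 negative pivots.
The rank is the number of nonzero pivots: 2.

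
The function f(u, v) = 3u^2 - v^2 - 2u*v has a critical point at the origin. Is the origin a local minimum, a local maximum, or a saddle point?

saddle point

The Hessian at the origin is H = [[6, -2], [-2, -2]].
det H = 6·-2 − (-2)² = -16 < 0, so H is indefinite.
Therefore the origin is a saddle point.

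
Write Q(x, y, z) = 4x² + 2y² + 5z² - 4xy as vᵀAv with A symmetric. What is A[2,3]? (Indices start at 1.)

0

The coefficient of y·z in Q is 0. For a symmetric A this equals A[2,3] + A[3,2] = 2·A[2,3].
So A[2,3] = 0/2 = 0.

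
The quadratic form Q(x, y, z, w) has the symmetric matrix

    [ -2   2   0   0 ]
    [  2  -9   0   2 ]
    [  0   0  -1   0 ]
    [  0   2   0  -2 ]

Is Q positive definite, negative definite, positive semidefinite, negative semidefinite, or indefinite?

Symmetric row and column elimination reduces A to a congruent diagonal form with pivots -2, -7, -1, -10/7.
Counting signs: 4 negative.
Hence Q is negative definite.

negative definite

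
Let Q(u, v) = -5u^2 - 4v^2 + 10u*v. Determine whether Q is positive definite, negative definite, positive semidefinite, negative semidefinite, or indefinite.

indefinite

The symmetric matrix of Q is [[-5, 5], [5, -4]].
For the 2×2 matrix [[-5, 5], [5, -4]]: det = -5·-4 − (5)² = -5, trace = -9.
det < 0 so the eigenvalues have opposite signs; the form is indefinite.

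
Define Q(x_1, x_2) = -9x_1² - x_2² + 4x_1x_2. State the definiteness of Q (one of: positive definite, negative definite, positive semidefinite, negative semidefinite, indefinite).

The symmetric matrix of Q is A = [[-9, 2], [2, -1]].
Leading principal minors: Δ_1 = -9, Δ_2 = 5.
The signs alternate starting with Δ_1 < 0, so by Sylvester's criterion Q is negative definite.

negative definite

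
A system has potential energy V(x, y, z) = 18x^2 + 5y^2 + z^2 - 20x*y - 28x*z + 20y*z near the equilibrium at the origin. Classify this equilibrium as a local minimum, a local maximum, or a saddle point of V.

saddle point

The Hessian at the origin is H = [[36, -20, -28], [-20, 10, 20], [-28, 20, 2]].
Symmetric row and column elimination reduces H to a congruent diagonal form with pivots 36, -10/9, -2.
Counting signs: 1 positive, 2 negative.
H is indefinite, so the origin is a saddle point.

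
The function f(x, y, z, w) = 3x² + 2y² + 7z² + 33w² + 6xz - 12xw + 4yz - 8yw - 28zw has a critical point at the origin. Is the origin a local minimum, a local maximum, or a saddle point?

local minimum

The Hessian at the origin is H = [[6, 0, 6, -12], [0, 4, 4, -8], [6, 4, 14, -28], [-12, -8, -28, 66]].
Symmetric row and column elimination reduces H to a congruent diagonal form with pivots 6, 4, 4, 10.
Counting signs: 4 positive.
H is positive definite, so the origin is a strict local minimum.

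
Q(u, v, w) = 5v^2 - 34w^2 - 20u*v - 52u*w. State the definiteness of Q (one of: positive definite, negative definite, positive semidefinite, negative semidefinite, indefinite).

The symmetric matrix is A = [[0, -10, -26], [-10, 5, 0], [-26, 0, -34]].
A is congruent to a diagonal matrix with 1 positive, 2 negative and 0 zero entries, so Q is indefinite.

indefinite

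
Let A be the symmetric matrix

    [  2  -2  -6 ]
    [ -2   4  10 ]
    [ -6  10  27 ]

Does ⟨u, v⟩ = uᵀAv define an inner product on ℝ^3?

yes

Symmetric row and column elimination reduces A to a congruent diagonal form with pivots 2, 2, 1.
Counting signs: 3 positive.
Hence Q is positive definite.
⟨·,·⟩ is an inner product exactly when A is positive definite.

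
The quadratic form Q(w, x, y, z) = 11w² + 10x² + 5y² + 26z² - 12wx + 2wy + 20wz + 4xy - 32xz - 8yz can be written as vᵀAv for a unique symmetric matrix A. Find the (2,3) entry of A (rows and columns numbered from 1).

2

The coefficient of x·y in Q is 4. For a symmetric A this equals A[2,3] + A[3,2] = 2·A[2,3].
So A[2,3] = 4/2 = 2.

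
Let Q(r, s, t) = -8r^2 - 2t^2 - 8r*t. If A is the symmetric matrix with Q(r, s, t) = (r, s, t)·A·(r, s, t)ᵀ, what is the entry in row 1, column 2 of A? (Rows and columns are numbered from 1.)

0

The coefficient of r·s in Q is 0. For a symmetric A this equals A[1,2] + A[2,1] = 2·A[1,2].
So A[1,2] = 0/2 = 0.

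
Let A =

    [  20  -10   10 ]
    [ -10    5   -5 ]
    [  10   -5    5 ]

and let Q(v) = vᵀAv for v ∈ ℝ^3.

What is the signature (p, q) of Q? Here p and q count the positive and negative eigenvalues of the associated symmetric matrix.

Row-reducing A symmetrically gives the diagonal entries 20, 0, 0.
So there are 1 positive, 2 zero pivots.

(1, 0)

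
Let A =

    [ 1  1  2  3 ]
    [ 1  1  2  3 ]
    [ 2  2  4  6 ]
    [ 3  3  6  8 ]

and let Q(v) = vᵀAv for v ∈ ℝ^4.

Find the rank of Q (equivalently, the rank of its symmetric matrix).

Congruent diagonalization of A (simultaneous row and column reduction) yields pivots 1, 0, 0, -1.
So there are 1 positive, 1 negative, 2 zero pivots.
The rank is the number of nonzero pivots: 2.

2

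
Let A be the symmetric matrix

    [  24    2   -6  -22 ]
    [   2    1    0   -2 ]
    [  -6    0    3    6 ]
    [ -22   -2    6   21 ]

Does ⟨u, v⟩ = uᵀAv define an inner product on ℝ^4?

Leading principal minors: Δ_1 = 24, Δ_2 = 20, Δ_3 = 24, Δ_4 = 12.
All leading principal minors are positive, so by Sylvester's criterion Q is positive definite.
⟨·,·⟩ is an inner product exactly when A is positive definite.

yes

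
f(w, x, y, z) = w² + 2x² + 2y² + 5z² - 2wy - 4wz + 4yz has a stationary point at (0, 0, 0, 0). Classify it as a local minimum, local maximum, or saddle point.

The Hessian at the origin is H = [[2, 0, -2, -4], [0, 4, 0, 0], [-2, 0, 4, 4], [-4, 0, 4, 10]].
Row-reducing H symmetrically gives the diagonal entries 2, 4, 2, 2.
Counting signs: 4 positive.
H is positive definite, so the origin is a strict local minimum.

local minimum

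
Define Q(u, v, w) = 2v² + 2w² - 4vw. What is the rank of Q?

1

The associated matrix is A = [[0, 0, 0], [0, 2, -2], [0, -2, 2]].
Congruent diagonalization of A (simultaneous row and column reduction) yields pivots 0, 2, 0.
Counting signs: 1 positive, 2 zero.
The rank is the number of nonzero pivots: 1.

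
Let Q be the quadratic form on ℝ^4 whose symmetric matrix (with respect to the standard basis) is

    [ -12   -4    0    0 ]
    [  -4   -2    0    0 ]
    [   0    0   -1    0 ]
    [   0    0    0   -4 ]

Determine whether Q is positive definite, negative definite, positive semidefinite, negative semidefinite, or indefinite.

negative definite

Leading principal minors: Δ_1 = -12, Δ_2 = 8, Δ_3 = -8, Δ_4 = 32.
The signs alternate starting with Δ_1 < 0, so by Sylvester's criterion Q is negative definite.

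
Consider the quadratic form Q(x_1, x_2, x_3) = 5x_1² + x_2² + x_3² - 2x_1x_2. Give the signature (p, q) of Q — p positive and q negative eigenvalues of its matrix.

Write A = [[5, -1, 0], [-1, 1, 0], [0, 0, 1]].
Row-reducing A symmetrically gives the diagonal entries 5, 4/5, 1.
So there are 3 positive pivots.

(3, 0)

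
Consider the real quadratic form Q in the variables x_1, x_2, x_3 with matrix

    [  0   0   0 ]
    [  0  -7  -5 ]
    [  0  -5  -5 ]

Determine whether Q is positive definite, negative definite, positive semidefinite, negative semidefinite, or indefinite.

Congruent diagonalization of A (simultaneous row and column reduction) yields pivots 0, -7, -10/7.
So there are 2 negative, 1 zero pivots.
Hence Q is negative semidefinite.

negative semidefinite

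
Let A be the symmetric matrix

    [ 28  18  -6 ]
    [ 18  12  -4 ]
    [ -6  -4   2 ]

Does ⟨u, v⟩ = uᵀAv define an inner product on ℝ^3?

yes

Leading principal minors: Δ_1 = 28, Δ_2 = 12, Δ_3 = 8.
All leading principal minors are positive, so by Sylvester's criterion Q is positive definite.
⟨·,·⟩ is an inner product exactly when A is positive definite.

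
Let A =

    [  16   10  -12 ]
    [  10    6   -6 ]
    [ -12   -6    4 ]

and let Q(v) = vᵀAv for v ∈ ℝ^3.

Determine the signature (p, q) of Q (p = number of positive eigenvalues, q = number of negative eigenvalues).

(2, 1)

Congruent diagonalization of A (simultaneous row and column reduction) yields pivots 16, -1/4, 4.
That gives 2 positive, 1 negative pivots.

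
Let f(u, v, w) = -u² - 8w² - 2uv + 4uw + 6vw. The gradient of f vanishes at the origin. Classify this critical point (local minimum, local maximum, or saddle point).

The Hessian at the origin is H = [[-2, -2, 4], [-2, 0, 6], [4, 6, -16]].
An LDLᵀ factorisation of H has diagonal entries -2, 2, -10.
That gives 1 positive, 2 negative pivots.
H is indefinite, so the origin is a saddle point.

saddle point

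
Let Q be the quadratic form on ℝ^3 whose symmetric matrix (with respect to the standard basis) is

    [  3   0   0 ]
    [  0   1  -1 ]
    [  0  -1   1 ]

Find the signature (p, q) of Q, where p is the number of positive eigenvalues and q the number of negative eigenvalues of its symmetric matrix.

Congruent diagonalization of A (simultaneous row and column reduction) yields pivots 3, 1, 0.
That gives 2 positive, 1 zero pivots.

(2, 0)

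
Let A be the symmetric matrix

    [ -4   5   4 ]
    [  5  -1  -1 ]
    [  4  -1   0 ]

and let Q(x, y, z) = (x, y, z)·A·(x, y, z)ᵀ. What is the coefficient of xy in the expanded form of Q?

The coefficient of xy is A[1,2] + A[2,1] = 2·5 = 10.

10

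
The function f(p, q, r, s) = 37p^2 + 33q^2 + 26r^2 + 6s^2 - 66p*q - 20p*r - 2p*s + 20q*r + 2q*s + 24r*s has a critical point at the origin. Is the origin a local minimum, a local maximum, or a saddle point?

local minimum

The Hessian at the origin is H = [[74, -66, -20, -2], [-66, 66, 20, 2], [-20, 20, 52, 24], [-2, 2, 24, 12]].
Congruent diagonalization of H (simultaneous row and column reduction) yields pivots 74, 264/37, 1516/33, 10/379.
So there are 4 positive pivots.
H is positive definite, so the origin is a strict local minimum.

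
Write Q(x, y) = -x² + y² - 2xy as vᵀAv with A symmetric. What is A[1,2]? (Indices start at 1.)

The coefficient of x·y in Q is -2. For a symmetric A this equals A[1,2] + A[2,1] = 2·A[1,2].
So A[1,2] = -2/2 = -1.

-1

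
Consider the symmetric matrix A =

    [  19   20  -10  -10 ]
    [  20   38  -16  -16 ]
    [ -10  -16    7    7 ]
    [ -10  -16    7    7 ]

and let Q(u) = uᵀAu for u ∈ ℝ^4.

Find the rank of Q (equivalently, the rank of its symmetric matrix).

3

Congruent diagonalization of A (simultaneous row and column reduction) yields pivots 19, 322/19, -5/161, 0.
That gives 2 positive, 1 negative, 1 zero pivots.
The rank is the number of nonzero pivots: 3.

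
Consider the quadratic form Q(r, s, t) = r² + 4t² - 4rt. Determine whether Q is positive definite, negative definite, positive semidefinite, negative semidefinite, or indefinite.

positive semidefinite

The symmetric matrix is A = [[1, 0, -2], [0, 0, 0], [-2, 0, 4]].
Applying the same elementary operations to the rows and columns of A produces a congruent diagonal matrix with entries 1, 0, 0.
So there are 1 positive, 2 zero pivots.
Hence Q is positive semidefinite.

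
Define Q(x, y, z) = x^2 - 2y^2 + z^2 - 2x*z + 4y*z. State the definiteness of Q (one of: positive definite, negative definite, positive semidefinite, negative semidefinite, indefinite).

indefinite

The symmetric matrix is A = [[1, 0, -1], [0, -2, 2], [-1, 2, 1]].
Symmetric row and column elimination reduces A to a congruent diagonal form with pivots 1, -2, 2.
Counting signs: 2 positive, 1 negative.
Hence Q is indefinite.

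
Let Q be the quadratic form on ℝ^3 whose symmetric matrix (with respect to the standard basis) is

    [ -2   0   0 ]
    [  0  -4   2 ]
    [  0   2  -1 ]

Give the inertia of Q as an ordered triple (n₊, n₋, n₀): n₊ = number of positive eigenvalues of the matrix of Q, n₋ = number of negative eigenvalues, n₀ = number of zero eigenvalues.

(0, 2, 1)

Symmetric row and column elimination reduces A to a congruent diagonal form with pivots -2, -4, 0.
Counting signs: 2 negative, 1 zero.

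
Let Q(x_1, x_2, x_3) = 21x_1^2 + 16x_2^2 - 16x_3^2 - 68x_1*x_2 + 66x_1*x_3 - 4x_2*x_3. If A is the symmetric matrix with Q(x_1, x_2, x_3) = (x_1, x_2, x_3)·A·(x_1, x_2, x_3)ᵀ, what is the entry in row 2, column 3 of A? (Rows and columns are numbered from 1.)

-2

The coefficient of x_2·x_3 in Q is -4. For a symmetric A this equals A[2,3] + A[3,2] = 2·A[2,3].
So A[2,3] = -4/2 = -2.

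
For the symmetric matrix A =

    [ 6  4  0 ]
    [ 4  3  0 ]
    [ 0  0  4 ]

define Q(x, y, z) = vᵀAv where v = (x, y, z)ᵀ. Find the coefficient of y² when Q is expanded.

3

The coefficient of y² is the diagonal entry A[2,2] = 3.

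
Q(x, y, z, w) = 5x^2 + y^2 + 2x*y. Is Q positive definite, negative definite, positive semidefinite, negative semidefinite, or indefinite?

The symmetric matrix is A = [[5, 1, 0, 0], [1, 1, 0, 0], [0, 0, 0, 0], [0, 0, 0, 0]].
Symmetric row and column elimination reduces A to a congruent diagonal form with pivots 5, 4/5, 0, 0.
That gives 2 positive, 2 zero pivots.
Hence Q is positive semidefinite.

positive semidefinite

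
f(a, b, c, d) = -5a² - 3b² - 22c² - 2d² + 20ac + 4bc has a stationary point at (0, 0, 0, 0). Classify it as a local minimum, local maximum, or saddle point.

local maximum

The Hessian at the origin is H = [[-10, 0, 20, 0], [0, -6, 4, 0], [20, 4, -44, 0], [0, 0, 0, -4]].
Symmetric row and column elimination reduces H to a congruent diagonal form with pivots -10, -6, -4/3, -4.
That gives 4 negative pivots.
H is negative definite, so the origin is a strict local maximum.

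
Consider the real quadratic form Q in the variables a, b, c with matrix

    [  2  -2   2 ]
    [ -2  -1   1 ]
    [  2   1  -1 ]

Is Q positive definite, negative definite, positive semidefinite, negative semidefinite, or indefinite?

Symmetric row and column elimination reduces A to a congruent diagonal form with pivots 2, -3, 0.
That gives 1 positive, 1 negative, 1 zero pivots.
Hence Q is indefinite.

indefinite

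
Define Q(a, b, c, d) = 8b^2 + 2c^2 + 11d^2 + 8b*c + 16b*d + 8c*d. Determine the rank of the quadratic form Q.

The symmetric matrix is A = [[0, 0, 0, 0], [0, 8, 4, 8], [0, 4, 2, 4], [0, 8, 4, 11]].
Congruent diagonalization of A (simultaneous row and column reduction) yields pivots 0, 8, 0, 3.
That gives 2 positive, 2 zero pivots.
The rank is the number of nonzero pivots: 2.

2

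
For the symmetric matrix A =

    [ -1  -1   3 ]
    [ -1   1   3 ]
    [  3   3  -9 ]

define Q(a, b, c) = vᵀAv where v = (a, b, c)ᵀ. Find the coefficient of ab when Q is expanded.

The coefficient of ab is A[1,2] + A[2,1] = 2·(-1) = -2.

-2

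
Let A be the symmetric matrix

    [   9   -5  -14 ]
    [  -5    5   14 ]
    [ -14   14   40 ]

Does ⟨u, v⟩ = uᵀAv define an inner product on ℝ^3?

An LDLᵀ factorisation of A has diagonal entries 9, 20/9, 4/5.
So there are 3 positive pivots.
Hence Q is positive definite.
⟨·,·⟩ is an inner product exactly when A is positive definite.

yes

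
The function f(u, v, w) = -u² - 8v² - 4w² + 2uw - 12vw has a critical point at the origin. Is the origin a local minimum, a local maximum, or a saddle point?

saddle point

The Hessian at the origin is H = [[-2, 0, 2], [0, -16, -12], [2, -12, -8]].
Applying the same elementary operations to the rows and columns of H produces a congruent diagonal matrix with entries -2, -16, 3.
That gives 1 positive, 2 negative pivots.
H is indefinite, so the origin is a saddle point.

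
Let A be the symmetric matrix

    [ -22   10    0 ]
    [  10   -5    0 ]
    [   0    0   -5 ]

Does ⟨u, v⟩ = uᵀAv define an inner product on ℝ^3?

no

An LDLᵀ factorisation of A has diagonal entries -22, -5/11, -5.
So there are 3 negative pivots.
Hence Q is negative definite.
⟨·,·⟩ is an inner product exactly when A is positive definite.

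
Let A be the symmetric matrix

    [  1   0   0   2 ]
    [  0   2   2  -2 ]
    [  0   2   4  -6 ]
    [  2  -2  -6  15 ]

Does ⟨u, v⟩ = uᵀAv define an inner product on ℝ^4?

Leading principal minors: Δ_1 = 1, Δ_2 = 2, Δ_3 = 4, Δ_4 = 4.
All leading principal minors are positive, so by Sylvester's criterion Q is positive definite.
⟨·,·⟩ is an inner product exactly when A is positive definite.

yes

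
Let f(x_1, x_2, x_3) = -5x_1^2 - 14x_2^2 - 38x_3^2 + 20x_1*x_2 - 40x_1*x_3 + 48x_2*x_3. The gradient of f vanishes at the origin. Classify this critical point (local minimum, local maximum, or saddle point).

The Hessian at the origin is H = [[-10, 20, -40], [20, -28, 48], [-40, 48, -76]].
An LDLᵀ factorisation of H has diagonal entries -10, 12, -4/3.
That gives 1 positive, 2 negative pivots.
H is indefinite, so the origin is a saddle point.

saddle point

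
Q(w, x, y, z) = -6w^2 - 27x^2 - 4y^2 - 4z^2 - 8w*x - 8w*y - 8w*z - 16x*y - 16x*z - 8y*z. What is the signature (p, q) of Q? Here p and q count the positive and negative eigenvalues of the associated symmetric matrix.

The associated matrix is A = [[-6, -4, -4, -4], [-4, -27, -8, -8], [-4, -8, -4, -4], [-4, -8, -4, -4]].
Congruent diagonalization of A (simultaneous row and column reduction) yields pivots -6, -73/3, -12/73, 0.
That gives 3 negative, 1 zero pivots.

(0, 3)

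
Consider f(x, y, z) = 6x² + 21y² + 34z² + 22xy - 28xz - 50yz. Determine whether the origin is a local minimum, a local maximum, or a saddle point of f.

local minimum

The Hessian at the origin is H = [[12, 22, -28], [22, 42, -50], [-28, -50, 68]].
Symmetric row and column elimination reduces H to a congruent diagonal form with pivots 12, 5/3, 8/5.
So there are 3 positive pivots.
H is positive definite, so the origin is a strict local minimum.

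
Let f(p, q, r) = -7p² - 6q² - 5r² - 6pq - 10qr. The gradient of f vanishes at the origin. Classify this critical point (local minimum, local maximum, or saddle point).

saddle point

The Hessian at the origin is H = [[-14, -6, 0], [-6, -12, -10], [0, -10, -10]].
Symmetric row and column elimination reduces H to a congruent diagonal form with pivots -14, -66/7, 20/33.
So there are 1 positive, 2 negative pivots.
H is indefinite, so the origin is a saddle point.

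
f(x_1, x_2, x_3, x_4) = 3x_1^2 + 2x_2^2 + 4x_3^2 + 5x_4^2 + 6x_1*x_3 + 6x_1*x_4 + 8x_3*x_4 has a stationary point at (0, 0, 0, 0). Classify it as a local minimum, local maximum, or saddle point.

The Hessian at the origin is H = [[6, 0, 6, 6], [0, 4, 0, 0], [6, 0, 8, 8], [6, 0, 8, 10]].
Congruent diagonalization of H (simultaneous row and column reduction) yields pivots 6, 4, 2, 2.
That gives 4 positive pivots.
H is positive definite, so the origin is a strict local minimum.

local minimum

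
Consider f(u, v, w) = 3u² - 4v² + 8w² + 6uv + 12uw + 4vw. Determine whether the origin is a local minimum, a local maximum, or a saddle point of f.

The Hessian at the origin is H = [[6, 6, 12], [6, -8, 4], [12, 4, 16]].
Congruent diagonalization of H (simultaneous row and column reduction) yields pivots 6, -14, -24/7.
Counting signs: 1 positive, 2 negative.
H is indefinite, so the origin is a saddle point.

saddle point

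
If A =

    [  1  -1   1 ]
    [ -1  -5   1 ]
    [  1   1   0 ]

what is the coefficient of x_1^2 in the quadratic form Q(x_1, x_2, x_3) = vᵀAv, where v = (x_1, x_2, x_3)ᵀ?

The coefficient of x_1^2 is the diagonal entry A[1,1] = 1.

1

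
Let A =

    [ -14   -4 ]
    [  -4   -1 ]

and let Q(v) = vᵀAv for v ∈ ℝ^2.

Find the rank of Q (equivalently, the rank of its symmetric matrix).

2

Row-reducing A symmetrically gives the diagonal entries -14, 1/7.
That gives 1 positive, 1 negative pivots.
The rank is the number of nonzero pivots: 2.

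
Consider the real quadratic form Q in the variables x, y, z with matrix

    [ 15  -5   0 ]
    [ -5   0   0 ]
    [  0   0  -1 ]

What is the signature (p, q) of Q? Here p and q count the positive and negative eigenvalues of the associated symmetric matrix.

(1, 2)

Congruent diagonalization of A (simultaneous row and column reduction) yields pivots 15, -5/3, -1.
Counting signs: 1 positive, 2 negative.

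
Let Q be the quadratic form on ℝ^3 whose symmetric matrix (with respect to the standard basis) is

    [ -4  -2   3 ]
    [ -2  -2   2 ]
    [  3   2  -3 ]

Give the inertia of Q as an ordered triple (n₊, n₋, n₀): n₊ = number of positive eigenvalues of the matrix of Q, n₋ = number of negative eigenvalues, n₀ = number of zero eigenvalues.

(0, 3, 0)

An LDLᵀ factorisation of A has diagonal entries -4, -1, -1/2.
Counting signs: 3 negative.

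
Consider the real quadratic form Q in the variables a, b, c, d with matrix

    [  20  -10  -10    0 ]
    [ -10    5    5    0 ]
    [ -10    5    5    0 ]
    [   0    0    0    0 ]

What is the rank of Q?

1

Congruent diagonalization of A (simultaneous row and column reduction) yields pivots 20, 0, 0, 0.
So there are 1 positive, 3 zero pivots.
The rank is the number of nonzero pivots: 1.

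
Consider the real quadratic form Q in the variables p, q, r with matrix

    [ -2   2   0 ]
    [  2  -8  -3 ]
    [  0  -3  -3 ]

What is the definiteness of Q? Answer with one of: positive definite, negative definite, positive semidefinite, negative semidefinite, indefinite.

negative definite

Row-reducing A symmetrically gives the diagonal entries -2, -6, -3/2.
That gives 3 negative pivots.
Hence Q is negative definite.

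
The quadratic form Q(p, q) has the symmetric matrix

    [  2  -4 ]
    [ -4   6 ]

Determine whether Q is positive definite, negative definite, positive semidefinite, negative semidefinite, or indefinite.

For the 2×2 matrix [[2, -4], [-4, 6]]: det = 2·6 − (-4)² = -4, trace = 8.
det < 0 so the eigenvalues have opposite signs; the form is indefinite.

indefinite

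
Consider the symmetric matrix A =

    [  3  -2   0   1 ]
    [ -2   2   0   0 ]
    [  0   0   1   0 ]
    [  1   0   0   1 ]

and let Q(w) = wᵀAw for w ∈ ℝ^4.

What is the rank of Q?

Applying the same elementary operations to the rows and columns of A produces a congruent diagonal matrix with entries 3, 2/3, 1, 0.
So there are 3 positive, 1 zero pivots.
The rank is the number of nonzero pivots: 3.

3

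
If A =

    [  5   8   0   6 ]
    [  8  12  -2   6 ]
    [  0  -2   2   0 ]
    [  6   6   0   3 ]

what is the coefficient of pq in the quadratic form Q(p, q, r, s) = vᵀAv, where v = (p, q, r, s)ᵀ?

16

The coefficient of pq is A[1,2] + A[2,1] = 2·8 = 16.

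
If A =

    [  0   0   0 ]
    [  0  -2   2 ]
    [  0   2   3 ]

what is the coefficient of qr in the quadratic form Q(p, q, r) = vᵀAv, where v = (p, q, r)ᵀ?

The coefficient of qr is A[2,3] + A[3,2] = 2·2 = 4.

4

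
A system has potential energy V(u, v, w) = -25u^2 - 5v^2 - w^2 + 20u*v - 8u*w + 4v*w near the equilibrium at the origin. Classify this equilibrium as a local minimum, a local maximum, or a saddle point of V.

local maximum

The Hessian at the origin is H = [[-50, 20, -8], [20, -10, 4], [-8, 4, -2]].
An LDLᵀ factorisation of H has diagonal entries -50, -2, -2/5.
That gives 3 negative pivots.
H is negative definite, so the origin is a strict local maximum.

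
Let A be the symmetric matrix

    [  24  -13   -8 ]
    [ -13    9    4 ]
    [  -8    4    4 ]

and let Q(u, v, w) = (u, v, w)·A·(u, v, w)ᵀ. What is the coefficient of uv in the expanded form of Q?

The coefficient of uv is A[1,2] + A[2,1] = 2·(-13) = -26.

-26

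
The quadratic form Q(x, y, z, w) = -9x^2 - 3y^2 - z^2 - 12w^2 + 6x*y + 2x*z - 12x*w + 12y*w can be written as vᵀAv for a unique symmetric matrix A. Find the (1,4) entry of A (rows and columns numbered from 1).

The coefficient of x·w in Q is -12. For a symmetric A this equals A[1,4] + A[4,1] = 2·A[1,4].
So A[1,4] = -12/2 = -6.

-6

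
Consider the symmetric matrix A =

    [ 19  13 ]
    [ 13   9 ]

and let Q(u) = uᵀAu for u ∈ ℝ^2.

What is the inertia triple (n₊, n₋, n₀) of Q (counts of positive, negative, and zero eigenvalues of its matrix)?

Congruent diagonalization of A (simultaneous row and column reduction) yields pivots 19, 2/19.
That gives 2 positive pivots.

(2, 0, 0)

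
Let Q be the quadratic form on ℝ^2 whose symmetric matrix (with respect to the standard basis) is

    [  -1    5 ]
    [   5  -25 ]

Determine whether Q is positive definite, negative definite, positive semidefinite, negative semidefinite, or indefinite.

For the 2×2 matrix [[-1, 5], [5, -25]]: det = -1·-25 − (5)² = 0, trace = -26.
det = 0 so one eigenvalue is zero; the form is semidefinite with the sign of the trace.

negative semidefinite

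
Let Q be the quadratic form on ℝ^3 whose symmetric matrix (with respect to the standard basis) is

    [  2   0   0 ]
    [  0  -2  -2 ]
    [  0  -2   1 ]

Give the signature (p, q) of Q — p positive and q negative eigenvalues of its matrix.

(2, 1)

An LDLᵀ factorisation of A has diagonal entries 2, -2, 3.
So there are 2 positive, 1 negative pivots.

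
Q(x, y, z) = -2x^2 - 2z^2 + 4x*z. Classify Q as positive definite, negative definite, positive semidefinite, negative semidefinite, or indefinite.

Write A = [[-2, 0, 2], [0, 0, 0], [2, 0, -2]].
Applying the same elementary operations to the rows and columns of A produces a congruent diagonal matrix with entries -2, 0, 0.
So there are 1 negative, 2 zero pivots.
Hence Q is negative semidefinite.

negative semidefinite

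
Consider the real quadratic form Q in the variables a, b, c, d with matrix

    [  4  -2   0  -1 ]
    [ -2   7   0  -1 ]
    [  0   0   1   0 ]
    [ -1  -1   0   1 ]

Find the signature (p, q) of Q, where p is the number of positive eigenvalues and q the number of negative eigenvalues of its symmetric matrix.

(4, 0)

Symmetric row and column elimination reduces A to a congruent diagonal form with pivots 4, 6, 1, 3/8.
That gives 4 positive pivots.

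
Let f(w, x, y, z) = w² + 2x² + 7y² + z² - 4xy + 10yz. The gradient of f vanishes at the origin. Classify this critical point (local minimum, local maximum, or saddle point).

saddle point

The Hessian at the origin is H = [[2, 0, 0, 0], [0, 4, -4, 0], [0, -4, 14, 10], [0, 0, 10, 2]].
Symmetric row and column elimination reduces H to a congruent diagonal form with pivots 2, 4, 10, -8.
That gives 3 positive, 1 negative pivots.
H is indefinite, so the origin is a saddle point.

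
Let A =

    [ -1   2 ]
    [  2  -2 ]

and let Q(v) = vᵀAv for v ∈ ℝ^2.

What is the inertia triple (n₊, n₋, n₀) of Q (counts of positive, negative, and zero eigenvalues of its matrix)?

(1, 1, 0)

Congruent diagonalization of A (simultaneous row and column reduction) yields pivots -1, 2.
So there are 1 positive, 1 negative pivots.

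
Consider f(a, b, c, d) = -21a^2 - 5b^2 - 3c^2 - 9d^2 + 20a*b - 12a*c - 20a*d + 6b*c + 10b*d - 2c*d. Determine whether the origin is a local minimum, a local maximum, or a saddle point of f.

The Hessian at the origin is H = [[-42, 20, -12, -20], [20, -10, 6, 10], [-12, 6, -6, -2], [-20, 10, -2, -18]].
An LDLᵀ factorisation of H has diagonal entries -42, -10/21, -12/5, -4/3.
That gives 4 negative pivots.
H is negative definite, so the origin is a strict local maximum.

local maximum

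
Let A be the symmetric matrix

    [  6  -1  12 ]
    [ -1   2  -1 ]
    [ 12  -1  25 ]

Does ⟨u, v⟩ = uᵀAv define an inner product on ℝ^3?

yes

Leading principal minors: Δ_1 = 6, Δ_2 = 11, Δ_3 = 5.
All leading principal minors are positive, so by Sylvester's criterion Q is positive definite.
⟨·,·⟩ is an inner product exactly when A is positive definite.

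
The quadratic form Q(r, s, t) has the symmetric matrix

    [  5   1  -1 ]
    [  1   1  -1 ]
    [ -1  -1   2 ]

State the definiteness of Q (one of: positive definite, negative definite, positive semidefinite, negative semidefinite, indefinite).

positive definite

Leading principal minors: Δ_1 = 5, Δ_2 = 4, Δ_3 = 4.
All leading principal minors are positive, so by Sylvester's criterion Q is positive definite.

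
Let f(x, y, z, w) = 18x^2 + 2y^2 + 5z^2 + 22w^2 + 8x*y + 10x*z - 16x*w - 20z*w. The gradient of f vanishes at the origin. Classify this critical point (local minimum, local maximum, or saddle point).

The Hessian at the origin is H = [[36, 8, 10, -16], [8, 4, 0, 0], [10, 0, 10, -20], [-16, 0, -20, 44]].
Symmetric row and column elimination reduces H to a congruent diagonal form with pivots 36, 20/9, 5, 12/5.
So there are 4 positive pivots.
H is positive definite, so the origin is a strict local minimum.

local minimum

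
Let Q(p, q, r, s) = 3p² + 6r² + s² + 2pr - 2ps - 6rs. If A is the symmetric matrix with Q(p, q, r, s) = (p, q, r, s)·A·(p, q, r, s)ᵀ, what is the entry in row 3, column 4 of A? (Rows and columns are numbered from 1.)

-3

The coefficient of r·s in Q is -6. For a symmetric A this equals A[3,4] + A[4,3] = 2·A[3,4].
So A[3,4] = -6/2 = -3.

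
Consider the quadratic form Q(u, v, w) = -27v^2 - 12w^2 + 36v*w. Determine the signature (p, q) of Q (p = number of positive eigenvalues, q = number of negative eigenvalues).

The symmetric matrix is A = [[0, 0, 0], [0, -27, 18], [0, 18, -12]].
Symmetric row and column elimination reduces A to a congruent diagonal form with pivots 0, -27, 0.
That gives 1 negative, 2 zero pivots.

(0, 1)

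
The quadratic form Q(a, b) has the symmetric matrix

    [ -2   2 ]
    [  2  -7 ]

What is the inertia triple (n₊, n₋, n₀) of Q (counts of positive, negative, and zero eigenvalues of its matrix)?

(0, 2, 0)

Applying the same elementary operations to the rows and columns of A produces a congruent diagonal matrix with entries -2, -5.
Counting signs: 2 negative.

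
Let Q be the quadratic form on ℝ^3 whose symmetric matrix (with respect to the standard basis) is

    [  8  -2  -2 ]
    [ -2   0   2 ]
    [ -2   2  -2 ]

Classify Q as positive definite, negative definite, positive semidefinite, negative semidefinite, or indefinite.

Row-reducing A symmetrically gives the diagonal entries 8, -1/2, 2.
That gives 2 positive, 1 negative pivots.
Hence Q is indefinite.

indefinite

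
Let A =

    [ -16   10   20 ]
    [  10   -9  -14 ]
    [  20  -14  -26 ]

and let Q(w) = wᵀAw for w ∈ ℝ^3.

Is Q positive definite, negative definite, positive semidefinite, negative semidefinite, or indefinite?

Applying the same elementary operations to the rows and columns of A produces a congruent diagonal matrix with entries -16, -11/4, -2/11.
Counting signs: 3 negative.
Hence Q is negative definite.

negative definite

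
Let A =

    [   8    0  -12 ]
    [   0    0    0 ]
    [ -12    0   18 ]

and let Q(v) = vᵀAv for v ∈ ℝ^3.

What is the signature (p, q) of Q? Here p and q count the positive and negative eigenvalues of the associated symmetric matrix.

(1, 0)

Row-reducing A symmetrically gives the diagonal entries 8, 0, 0.
Counting signs: 1 positive, 2 zero.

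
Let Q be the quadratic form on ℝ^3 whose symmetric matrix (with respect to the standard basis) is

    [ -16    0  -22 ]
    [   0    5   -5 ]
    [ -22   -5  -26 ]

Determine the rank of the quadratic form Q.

Symmetric row and column elimination reduces A to a congruent diagonal form with pivots -16, 5, -3/4.
So there are 1 positive, 2 negative pivots.
The rank is the number of nonzero pivots: 3.

3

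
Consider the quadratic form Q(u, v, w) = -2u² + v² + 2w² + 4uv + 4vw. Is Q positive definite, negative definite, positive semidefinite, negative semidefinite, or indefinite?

Write A = [[-2, 2, 0], [2, 1, 2], [0, 2, 2]].
An LDLᵀ factorisation of A has diagonal entries -2, 3, 2/3.
That gives 2 positive, 1 negative pivots.
Hence Q is indefinite.

indefinite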